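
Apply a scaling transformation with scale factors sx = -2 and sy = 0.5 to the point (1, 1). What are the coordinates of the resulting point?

Scaling matrix:
[[-2, 0], [0, 0.50]]
Result: (1 × -2, 1 × 0.5) = (-2, 0.5)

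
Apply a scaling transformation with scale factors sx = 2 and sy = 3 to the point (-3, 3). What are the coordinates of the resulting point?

Scaling matrix:
[[2, 0], [0, 3]]
Result: (-3 × 2, 3 × 3) = (-6, 9)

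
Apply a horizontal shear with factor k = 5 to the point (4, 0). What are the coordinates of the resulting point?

Shear matrix for horizontal shear with factor k = 5:
[[1, 5], [0, 1]]
Result: (4, 0) → (4, 0)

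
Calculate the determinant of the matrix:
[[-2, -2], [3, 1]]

For a 2×2 matrix [[a, b], [c, d]], det = ad - bc
det = (-2)(1) - (-2)(3) = -2 - -6 = 4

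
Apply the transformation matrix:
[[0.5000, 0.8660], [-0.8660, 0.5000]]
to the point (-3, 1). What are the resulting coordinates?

Matrix multiplication:
[[0.5000, 0.8660], [-0.8660, 0.5000]] × [-3, 1]ᵀ
= [(0.5000)(-3) + (0.8660)(1), (-0.8660)(-3) + (0.5000)(1)]ᵀ
= [-0.6340, 3.0980]ᵀ
Result: (-0.6340, 3.0980)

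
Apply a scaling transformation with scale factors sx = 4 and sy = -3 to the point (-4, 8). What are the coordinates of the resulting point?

Scaling matrix:
[[4, 0], [0, -3]]
Result: (-4 × 4, 8 × -3) = (-16, -24)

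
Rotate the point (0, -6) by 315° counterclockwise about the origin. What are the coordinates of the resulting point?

Rotation matrix for 315°: [[cos 315°, -sin 315°], [sin 315°, cos 315°]] ≈ [[0.707107, 0.707107], [-0.707107, 0.707107]]
[[0.707107, 0.707107], [-0.707107, 0.707107]] × [0, -6]ᵀ ≈ [-4.2426, -4.2426]ᵀ
Result: (-4.2426, -4.2426)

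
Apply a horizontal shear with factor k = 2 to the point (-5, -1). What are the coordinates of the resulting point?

Shear matrix for horizontal shear with factor k = 2:
[[1, 2], [0, 1]]
Result: (-5, -1) → (-7, -1)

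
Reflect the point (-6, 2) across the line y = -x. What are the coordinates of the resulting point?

Reflection across line y = -x: (-6, 2) → (-2, 6)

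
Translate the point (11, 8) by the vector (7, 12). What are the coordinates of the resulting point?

Translation by (7, 12) (homogeneous matrix [[1, 0, 7], [0, 1, 12], [0, 0, 1]]):
x' = 11 + 7 = 18
y' = 8 + 12 = 20
Result: (18, 20)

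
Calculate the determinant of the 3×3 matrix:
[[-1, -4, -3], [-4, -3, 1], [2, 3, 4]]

Expansion along first row:
det = -1·det([[-3,1],[3,4]]) - -4·det([[-4,1],[2,4]]) + -3·det([[-4,-3],[2,3]])
    = -1·(-3·4 - 1·3) - -4·(-4·4 - 1·2) + -3·(-4·3 - -3·2)
    = -1·-15 - -4·-18 + -3·-6
    = 15 + -72 + 18 = -39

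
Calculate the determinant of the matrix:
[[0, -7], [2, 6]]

For a 2×2 matrix [[a, b], [c, d]], det = ad - bc
det = (0)(6) - (-7)(2) = 0 - -14 = 14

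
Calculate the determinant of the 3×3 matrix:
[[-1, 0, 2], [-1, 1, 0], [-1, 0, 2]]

Expansion along first row:
det = -1·det([[1,0],[0,2]]) - 0·det([[-1,0],[-1,2]]) + 2·det([[-1,1],[-1,0]])
    = -1·(1·2 - 0·0) - 0·(-1·2 - 0·-1) + 2·(-1·0 - 1·-1)
    = -1·2 - 0·-2 + 2·1
    = -2 + 0 + 2 = 0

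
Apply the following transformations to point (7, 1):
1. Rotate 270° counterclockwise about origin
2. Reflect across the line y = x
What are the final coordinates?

Step 1: Rotate 270° → (1, -7)
Step 2: Reflect across line y = x → (-7, 1)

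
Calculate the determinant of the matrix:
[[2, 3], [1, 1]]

For a 2×2 matrix [[a, b], [c, d]], det = ad - bc
det = (2)(1) - (3)(1) = 2 - 3 = -1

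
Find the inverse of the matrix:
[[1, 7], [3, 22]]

For [[a,b],[c,d]], inverse = (1/det)·[[d,-b],[-c,a]]
det = (1)(22) - (7)(3) = 22 - 21 = 1
Inverse = [[22, -7], [-3, 1]]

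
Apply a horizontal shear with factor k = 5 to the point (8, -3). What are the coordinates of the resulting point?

Shear matrix for horizontal shear with factor k = 5:
[[1, 5], [0, 1]]
Result: (8, -3) → (-7, -3)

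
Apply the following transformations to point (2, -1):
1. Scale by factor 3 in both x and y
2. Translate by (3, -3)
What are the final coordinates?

Step 1: Scale (2, -1) by 3 → (6, -3)
Step 2: Translate by (3, -3) → (9, -6)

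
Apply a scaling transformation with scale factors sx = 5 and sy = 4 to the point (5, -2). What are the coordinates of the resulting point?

Scaling matrix:
[[5, 0], [0, 4]]
Result: (5 × 5, -2 × 4) = (25, -8)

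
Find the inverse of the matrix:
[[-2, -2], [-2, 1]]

For [[a,b],[c,d]], inverse = (1/det)·[[d,-b],[-c,a]]
det = (-2)(1) - (-2)(-2) = -2 - 4 = -6
Inverse = (1/-6)·[[1, 2], [2, -2]]
= [[-1/6, -1/3], [-1/3, 1/3]]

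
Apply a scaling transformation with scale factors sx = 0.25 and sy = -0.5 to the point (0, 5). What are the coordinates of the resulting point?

Scaling matrix:
[[0.25, 0], [0, -0.50]]
Result: (0 × 0.25, 5 × -0.5) = (0, -2.5)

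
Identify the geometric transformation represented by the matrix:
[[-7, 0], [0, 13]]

This matrix represents: non-uniform scaling by sx = -7, sy = 13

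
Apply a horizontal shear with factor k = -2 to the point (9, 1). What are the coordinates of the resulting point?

Shear matrix for horizontal shear with factor k = -2:
[[1, -2], [0, 1]]
Result: (9, 1) → (7, 1)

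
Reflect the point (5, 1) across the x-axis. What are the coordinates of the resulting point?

Reflection across x-axis: (5, 1) → (5, -1)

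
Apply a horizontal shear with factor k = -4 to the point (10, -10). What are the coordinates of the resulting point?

Shear matrix for horizontal shear with factor k = -4:
[[1, -4], [0, 1]]
Result: (10, -10) → (50, -10)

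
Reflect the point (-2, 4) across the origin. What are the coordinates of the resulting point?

Reflection across origin: (-2, 4) → (2, -4)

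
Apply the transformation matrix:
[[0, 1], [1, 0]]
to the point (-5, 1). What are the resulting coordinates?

Matrix multiplication:
[[0, 1], [1, 0]] × [-5, 1]ᵀ
= [(0)(-5) + (1)(1), (1)(-5) + (0)(1)]ᵀ
= [1, -5]ᵀ
Result: (1, -5)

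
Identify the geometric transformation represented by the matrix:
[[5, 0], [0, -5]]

This matrix represents: non-uniform scaling by sx = 5, sy = -5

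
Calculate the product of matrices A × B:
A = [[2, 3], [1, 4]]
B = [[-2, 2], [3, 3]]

Matrix multiplication:
C[0][0] = 2×-2 + 3×3 = 5
C[0][1] = 2×2 + 3×3 = 13
C[1][0] = 1×-2 + 4×3 = 10
C[1][1] = 1×2 + 4×3 = 14
Result: [[5, 13], [10, 14]]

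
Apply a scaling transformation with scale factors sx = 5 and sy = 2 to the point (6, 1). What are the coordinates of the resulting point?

Scaling matrix:
[[5, 0], [0, 2]]
Result: (6 × 5, 1 × 2) = (30, 2)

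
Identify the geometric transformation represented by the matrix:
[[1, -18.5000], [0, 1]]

This matrix represents: horizontal shear with factor -18.5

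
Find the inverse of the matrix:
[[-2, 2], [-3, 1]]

For [[a,b],[c,d]], inverse = (1/det)·[[d,-b],[-c,a]]
det = (-2)(1) - (2)(-3) = -2 - -6 = 4
Inverse = (1/4)·[[1, -2], [3, -2]]
= [[1/4, -1/2], [3/4, -1/2]]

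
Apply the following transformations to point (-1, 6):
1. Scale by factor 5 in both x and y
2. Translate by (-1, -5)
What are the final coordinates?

Step 1: Scale (-1, 6) by 5 → (-5, 30)
Step 2: Translate by (-1, -5) → (-6, 25)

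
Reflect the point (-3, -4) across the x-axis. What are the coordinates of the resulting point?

Reflection across x-axis: (-3, -4) → (-3, 4)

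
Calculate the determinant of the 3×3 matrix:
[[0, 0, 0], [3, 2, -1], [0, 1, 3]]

Expansion along first row:
det = 0·det([[2,-1],[1,3]]) - 0·det([[3,-1],[0,3]]) + 0·det([[3,2],[0,1]])
    = 0·(2·3 - -1·1) - 0·(3·3 - -1·0) + 0·(3·1 - 2·0)
    = 0·7 - 0·9 + 0·3
    = 0 + 0 + 0 = 0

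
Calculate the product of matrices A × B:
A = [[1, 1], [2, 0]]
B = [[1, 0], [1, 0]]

Matrix multiplication:
C[0][0] = 1×1 + 1×1 = 2
C[0][1] = 1×0 + 1×0 = 0
C[1][0] = 2×1 + 0×1 = 2
C[1][1] = 2×0 + 0×0 = 0
Result: [[2, 0], [2, 0]]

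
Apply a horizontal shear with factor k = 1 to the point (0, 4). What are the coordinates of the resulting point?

Shear matrix for horizontal shear with factor k = 1:
[[1, 1], [0, 1]]
Result: (0, 4) → (4, 4)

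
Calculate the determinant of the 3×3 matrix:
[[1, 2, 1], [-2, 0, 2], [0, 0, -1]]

Expansion along first row:
det = 1·det([[0,2],[0,-1]]) - 2·det([[-2,2],[0,-1]]) + 1·det([[-2,0],[0,0]])
    = 1·(0·-1 - 2·0) - 2·(-2·-1 - 2·0) + 1·(-2·0 - 0·0)
    = 1·0 - 2·2 + 1·0
    = 0 + -4 + 0 = -4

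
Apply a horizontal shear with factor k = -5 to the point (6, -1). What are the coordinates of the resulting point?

Shear matrix for horizontal shear with factor k = -5:
[[1, -5], [0, 1]]
Result: (6, -1) → (11, -1)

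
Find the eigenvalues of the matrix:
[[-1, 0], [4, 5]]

Characteristic equation: det(A - λI) = 0
λ² - (trace)λ + (det) = 0
trace = -1 + 5 = 4, det = (-1)(5) - (0)(4) = -5
λ² - (4)λ + (-5) = 0
λ = (4 ± √((4)² - 4·(-5))) / 2 = (4 ± √36) / 2
Solving: λ = -1, 5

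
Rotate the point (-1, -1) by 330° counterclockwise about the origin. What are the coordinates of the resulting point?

Rotation matrix for 330°: [[cos 330°, -sin 330°], [sin 330°, cos 330°]] ≈ [[0.866025, 0.500000], [-0.500000, 0.866025]]
[[0.866025, 0.500000], [-0.500000, 0.866025]] × [-1, -1]ᵀ ≈ [-1.3660, -0.3660]ᵀ
Result: (-1.3660, -0.3660)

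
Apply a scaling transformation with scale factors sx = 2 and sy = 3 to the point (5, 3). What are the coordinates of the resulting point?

Scaling matrix:
[[2, 0], [0, 3]]
Result: (5 × 2, 3 × 3) = (10, 9)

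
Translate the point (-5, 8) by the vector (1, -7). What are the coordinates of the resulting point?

Translation by (1, -7) (homogeneous matrix [[1, 0, 1], [0, 1, -7], [0, 0, 1]]):
x' = -5 + 1 = -4
y' = 8 + -7 = 1
Result: (-4, 1)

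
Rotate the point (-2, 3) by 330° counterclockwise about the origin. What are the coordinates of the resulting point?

Rotation matrix for 330°: [[cos 330°, -sin 330°], [sin 330°, cos 330°]] ≈ [[0.866025, 0.500000], [-0.500000, 0.866025]]
[[0.866025, 0.500000], [-0.500000, 0.866025]] × [-2, 3]ᵀ ≈ [-0.2321, 3.5981]ᵀ
Result: (-0.2321, 3.5981)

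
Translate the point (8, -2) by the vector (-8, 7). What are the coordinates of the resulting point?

Translation by (-8, 7) (homogeneous matrix [[1, 0, -8], [0, 1, 7], [0, 0, 1]]):
x' = 8 + -8 = 0
y' = -2 + 7 = 5
Result: (0, 5)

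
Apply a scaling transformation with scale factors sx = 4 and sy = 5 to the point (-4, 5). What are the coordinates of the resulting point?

Scaling matrix:
[[4, 0], [0, 5]]
Result: (-4 × 4, 5 × 5) = (-16, 25)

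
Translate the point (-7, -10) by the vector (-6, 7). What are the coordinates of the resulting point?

Translation by (-6, 7) (homogeneous matrix [[1, 0, -6], [0, 1, 7], [0, 0, 1]]):
x' = -7 + -6 = -13
y' = -10 + 7 = -3
Result: (-13, -3)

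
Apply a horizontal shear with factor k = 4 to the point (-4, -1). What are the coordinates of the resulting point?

Shear matrix for horizontal shear with factor k = 4:
[[1, 4], [0, 1]]
Result: (-4, -1) → (-8, -1)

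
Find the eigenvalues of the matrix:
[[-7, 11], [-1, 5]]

Characteristic equation: det(A - λI) = 0
λ² - (trace)λ + (det) = 0
trace = -7 + 5 = -2, det = (-7)(5) - (11)(-1) = -24
λ² - (-2)λ + (-24) = 0
λ = (-2 ± √((-2)² - 4·(-24))) / 2 = (-2 ± √100) / 2
Solving: λ = -6, 4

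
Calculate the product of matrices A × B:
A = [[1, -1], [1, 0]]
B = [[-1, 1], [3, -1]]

Matrix multiplication:
C[0][0] = 1×-1 + -1×3 = -4
C[0][1] = 1×1 + -1×-1 = 2
C[1][0] = 1×-1 + 0×3 = -1
C[1][1] = 1×1 + 0×-1 = 1
Result: [[-4, 2], [-1, 1]]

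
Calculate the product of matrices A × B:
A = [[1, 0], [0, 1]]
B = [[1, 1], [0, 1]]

Matrix multiplication:
C[0][0] = 1×1 + 0×0 = 1
C[0][1] = 1×1 + 0×1 = 1
C[1][0] = 0×1 + 1×0 = 0
C[1][1] = 0×1 + 1×1 = 1
Result: [[1, 1], [0, 1]]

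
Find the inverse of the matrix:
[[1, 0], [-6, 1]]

For [[a,b],[c,d]], inverse = (1/det)·[[d,-b],[-c,a]]
det = (1)(1) - (0)(-6) = 1 - 0 = 1
Inverse = [[1, 0], [6, 1]]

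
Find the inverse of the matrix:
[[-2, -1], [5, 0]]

For [[a,b],[c,d]], inverse = (1/det)·[[d,-b],[-c,a]]
det = (-2)(0) - (-1)(5) = 0 - -5 = 5
Inverse = (1/5)·[[0, 1], [-5, -2]]
= [[0, 1/5], [-1, -2/5]]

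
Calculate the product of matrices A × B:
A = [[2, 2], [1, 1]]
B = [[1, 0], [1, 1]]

Matrix multiplication:
C[0][0] = 2×1 + 2×1 = 4
C[0][1] = 2×0 + 2×1 = 2
C[1][0] = 1×1 + 1×1 = 2
C[1][1] = 1×0 + 1×1 = 1
Result: [[4, 2], [2, 1]]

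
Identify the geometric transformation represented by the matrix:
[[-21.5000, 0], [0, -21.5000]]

This matrix represents: uniform scaling by factor -21.5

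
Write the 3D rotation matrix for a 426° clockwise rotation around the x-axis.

Rotation matrix for clockwise 426° around x-axis:
A clockwise rotation by 426° is a counterclockwise rotation by -426°.
cos(-426°) = 0.4067, sin(-426°) = -0.9135
Result: [[1, 0, 0], [0, 0.4067, 0.9135], [0, -0.9135, 0.4067]]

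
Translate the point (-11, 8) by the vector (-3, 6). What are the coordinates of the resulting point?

Translation by (-3, 6) (homogeneous matrix [[1, 0, -3], [0, 1, 6], [0, 0, 1]]):
x' = -11 + -3 = -14
y' = 8 + 6 = 14
Result: (-14, 14)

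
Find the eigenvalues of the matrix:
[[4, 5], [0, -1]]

Characteristic equation: det(A - λI) = 0
λ² - (trace)λ + (det) = 0
trace = 4 + -1 = 3, det = (4)(-1) - (5)(0) = -4
λ² - (3)λ + (-4) = 0
λ = (3 ± √((3)² - 4·(-4))) / 2 = (3 ± √25) / 2
Solving: λ = -1, 4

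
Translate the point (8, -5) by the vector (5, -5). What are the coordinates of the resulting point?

Translation by (5, -5) (homogeneous matrix [[1, 0, 5], [0, 1, -5], [0, 0, 1]]):
x' = 8 + 5 = 13
y' = -5 + -5 = -10
Result: (13, -10)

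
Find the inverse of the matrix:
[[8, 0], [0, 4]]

For [[a,b],[c,d]], inverse = (1/det)·[[d,-b],[-c,a]]
det = (8)(4) - (0)(0) = 32 - 0 = 32
Inverse = (1/32)·[[4, 0], [0, 8]]
= [[1/8, 0], [0, 1/4]]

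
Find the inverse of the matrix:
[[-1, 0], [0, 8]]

For [[a,b],[c,d]], inverse = (1/det)·[[d,-b],[-c,a]]
det = (-1)(8) - (0)(0) = -8 - 0 = -8
Inverse = (1/-8)·[[8, 0], [0, -1]]
= [[-1, 0], [0, 1/8]]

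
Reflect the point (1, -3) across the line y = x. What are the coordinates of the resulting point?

Reflection across line y = x: (1, -3) → (-3, 1)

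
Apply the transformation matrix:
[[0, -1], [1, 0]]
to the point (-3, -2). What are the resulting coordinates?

Matrix multiplication:
[[0, -1], [1, 0]] × [-3, -2]ᵀ
= [(0)(-3) + (-1)(-2), (1)(-3) + (0)(-2)]ᵀ
= [2, -3]ᵀ
Result: (2, -3)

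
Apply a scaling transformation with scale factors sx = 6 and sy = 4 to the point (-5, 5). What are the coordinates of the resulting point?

Scaling matrix:
[[6, 0], [0, 4]]
Result: (-5 × 6, 5 × 4) = (-30, 20)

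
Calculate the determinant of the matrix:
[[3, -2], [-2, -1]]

For a 2×2 matrix [[a, b], [c, d]], det = ad - bc
det = (3)(-1) - (-2)(-2) = -3 - 4 = -7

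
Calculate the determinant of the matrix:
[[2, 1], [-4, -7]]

For a 2×2 matrix [[a, b], [c, d]], det = ad - bc
det = (2)(-7) - (1)(-4) = -14 - -4 = -10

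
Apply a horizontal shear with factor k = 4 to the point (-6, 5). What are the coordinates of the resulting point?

Shear matrix for horizontal shear with factor k = 4:
[[1, 4], [0, 1]]
Result: (-6, 5) → (14, 5)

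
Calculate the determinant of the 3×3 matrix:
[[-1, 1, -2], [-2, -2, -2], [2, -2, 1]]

Expansion along first row:
det = -1·det([[-2,-2],[-2,1]]) - 1·det([[-2,-2],[2,1]]) + -2·det([[-2,-2],[2,-2]])
    = -1·(-2·1 - -2·-2) - 1·(-2·1 - -2·2) + -2·(-2·-2 - -2·2)
    = -1·-6 - 1·2 + -2·8
    = 6 + -2 + -16 = -12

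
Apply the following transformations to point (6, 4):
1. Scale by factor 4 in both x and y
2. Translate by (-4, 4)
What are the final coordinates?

Step 1: Scale (6, 4) by 4 → (24, 16)
Step 2: Translate by (-4, 4) → (20, 20)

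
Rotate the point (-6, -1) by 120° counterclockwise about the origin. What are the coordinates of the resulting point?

Rotation matrix for 120°: [[cos 120°, -sin 120°], [sin 120°, cos 120°]] ≈ [[-0.500000, -0.866025], [0.866025, -0.500000]]
[[-0.500000, -0.866025], [0.866025, -0.500000]] × [-6, -1]ᵀ ≈ [3.8660, -4.6962]ᵀ
Result: (3.8660, -4.6962)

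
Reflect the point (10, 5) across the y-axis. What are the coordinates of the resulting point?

Reflection across y-axis: (10, 5) → (-10, 5)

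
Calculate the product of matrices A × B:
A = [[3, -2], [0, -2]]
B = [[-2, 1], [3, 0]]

Matrix multiplication:
C[0][0] = 3×-2 + -2×3 = -12
C[0][1] = 3×1 + -2×0 = 3
C[1][0] = 0×-2 + -2×3 = -6
C[1][1] = 0×1 + -2×0 = 0
Result: [[-12, 3], [-6, 0]]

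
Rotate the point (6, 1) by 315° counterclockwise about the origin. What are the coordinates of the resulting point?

Rotation matrix for 315°: [[cos 315°, -sin 315°], [sin 315°, cos 315°]] ≈ [[0.707107, 0.707107], [-0.707107, 0.707107]]
[[0.707107, 0.707107], [-0.707107, 0.707107]] × [6, 1]ᵀ ≈ [4.9497, -3.5355]ᵀ
Result: (4.9497, -3.5355)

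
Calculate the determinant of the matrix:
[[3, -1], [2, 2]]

For a 2×2 matrix [[a, b], [c, d]], det = ad - bc
det = (3)(2) - (-1)(2) = 6 - -2 = 8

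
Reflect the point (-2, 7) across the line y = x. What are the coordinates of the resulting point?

Reflection across line y = x: (-2, 7) → (7, -2)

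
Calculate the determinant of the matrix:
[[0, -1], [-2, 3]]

For a 2×2 matrix [[a, b], [c, d]], det = ad - bc
det = (0)(3) - (-1)(-2) = 0 - 2 = -2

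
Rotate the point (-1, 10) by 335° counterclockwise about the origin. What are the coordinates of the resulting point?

Rotation matrix for 335°: [[cos 335°, -sin 335°], [sin 335°, cos 335°]] ≈ [[0.906308, 0.422618], [-0.422618, 0.906308]]
[[0.906308, 0.422618], [-0.422618, 0.906308]] × [-1, 10]ᵀ ≈ [3.3199, 9.4857]ᵀ
Result: (3.3199, 9.4857)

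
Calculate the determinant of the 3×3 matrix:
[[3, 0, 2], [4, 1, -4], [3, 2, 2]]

Expansion along first row:
det = 3·det([[1,-4],[2,2]]) - 0·det([[4,-4],[3,2]]) + 2·det([[4,1],[3,2]])
    = 3·(1·2 - -4·2) - 0·(4·2 - -4·3) + 2·(4·2 - 1·3)
    = 3·10 - 0·20 + 2·5
    = 30 + 0 + 10 = 40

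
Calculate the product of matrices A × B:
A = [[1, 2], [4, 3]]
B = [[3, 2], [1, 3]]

Matrix multiplication:
C[0][0] = 1×3 + 2×1 = 5
C[0][1] = 1×2 + 2×3 = 8
C[1][0] = 4×3 + 3×1 = 15
C[1][1] = 4×2 + 3×3 = 17
Result: [[5, 8], [15, 17]]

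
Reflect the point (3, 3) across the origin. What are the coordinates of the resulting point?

Reflection across origin: (3, 3) → (-3, -3)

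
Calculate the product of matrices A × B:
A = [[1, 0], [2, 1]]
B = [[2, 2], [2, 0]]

Matrix multiplication:
C[0][0] = 1×2 + 0×2 = 2
C[0][1] = 1×2 + 0×0 = 2
C[1][0] = 2×2 + 1×2 = 6
C[1][1] = 2×2 + 1×0 = 4
Result: [[2, 2], [6, 4]]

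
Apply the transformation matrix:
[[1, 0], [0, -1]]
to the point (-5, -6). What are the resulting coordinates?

Matrix multiplication:
[[1, 0], [0, -1]] × [-5, -6]ᵀ
= [(1)(-5) + (0)(-6), (0)(-5) + (-1)(-6)]ᵀ
= [-5, 6]ᵀ
Result: (-5, 6)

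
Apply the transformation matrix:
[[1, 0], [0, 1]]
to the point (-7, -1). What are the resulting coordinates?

Matrix multiplication:
[[1, 0], [0, 1]] × [-7, -1]ᵀ
= [(1)(-7) + (0)(-1), (0)(-7) + (1)(-1)]ᵀ
= [-7, -1]ᵀ
Result: (-7, -1)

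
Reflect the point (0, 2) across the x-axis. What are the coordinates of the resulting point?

Reflection across x-axis: (0, 2) → (0, -2)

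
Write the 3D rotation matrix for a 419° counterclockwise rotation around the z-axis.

Rotation matrix for counterclockwise 419° around z-axis:
cos(419°) = 0.5150, sin(419°) = 0.8572
Result: [[0.5150, -0.8572, 0], [0.8572, 0.5150, 0], [0, 0, 1]]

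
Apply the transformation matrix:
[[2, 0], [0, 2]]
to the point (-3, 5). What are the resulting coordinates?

Matrix multiplication:
[[2, 0], [0, 2]] × [-3, 5]ᵀ
= [(2)(-3) + (0)(5), (0)(-3) + (2)(5)]ᵀ
= [-6, 10]ᵀ
Result: (-6, 10)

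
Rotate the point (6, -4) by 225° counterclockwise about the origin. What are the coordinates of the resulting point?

Rotation matrix for 225°: [[cos 225°, -sin 225°], [sin 225°, cos 225°]] ≈ [[-0.707107, 0.707107], [-0.707107, -0.707107]]
[[-0.707107, 0.707107], [-0.707107, -0.707107]] × [6, -4]ᵀ ≈ [-7.0711, -1.4142]ᵀ
Result: (-7.0711, -1.4142)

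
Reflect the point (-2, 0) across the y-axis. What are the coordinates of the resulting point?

Reflection across y-axis: (-2, 0) → (2, 0)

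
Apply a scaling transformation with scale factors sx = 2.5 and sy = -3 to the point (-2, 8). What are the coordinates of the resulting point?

Scaling matrix:
[[2.50, 0], [0, -3]]
Result: (-2 × 2.5, 8 × -3) = (-5, -24)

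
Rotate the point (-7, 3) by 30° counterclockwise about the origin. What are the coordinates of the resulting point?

Rotation matrix for 30°: [[cos 30°, -sin 30°], [sin 30°, cos 30°]] ≈ [[0.866025, -0.500000], [0.500000, 0.866025]]
[[0.866025, -0.500000], [0.500000, 0.866025]] × [-7, 3]ᵀ ≈ [-7.5622, -0.9019]ᵀ
Result: (-7.5622, -0.9019)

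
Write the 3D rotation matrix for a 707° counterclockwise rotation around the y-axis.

Rotation matrix for counterclockwise 707° around y-axis:
cos(707°) = 0.9744, sin(707°) = -0.2250
Result: [[0.9744, 0, -0.2250], [0, 1, 0], [0.2250, 0, 0.9744]]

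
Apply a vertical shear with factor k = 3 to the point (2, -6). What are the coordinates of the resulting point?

Shear matrix for vertical shear with factor k = 3:
[[1, 0], [3, 1]]
Result: (2, -6) → (2, 0)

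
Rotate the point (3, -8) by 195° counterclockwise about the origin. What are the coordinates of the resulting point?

Rotation matrix for 195°: [[cos 195°, -sin 195°], [sin 195°, cos 195°]] ≈ [[-0.965926, 0.258819], [-0.258819, -0.965926]]
[[-0.965926, 0.258819], [-0.258819, -0.965926]] × [3, -8]ᵀ ≈ [-4.9683, 6.9509]ᵀ
Result: (-4.9683, 6.9509)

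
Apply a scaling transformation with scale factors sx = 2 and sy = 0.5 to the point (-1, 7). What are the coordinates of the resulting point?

Scaling matrix:
[[2, 0], [0, 0.50]]
Result: (-1 × 2, 7 × 0.5) = (-2, 3.5)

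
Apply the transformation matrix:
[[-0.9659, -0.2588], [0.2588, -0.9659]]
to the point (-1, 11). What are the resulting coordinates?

Matrix multiplication:
[[-0.9659, -0.2588], [0.2588, -0.9659]] × [-1, 11]ᵀ
= [(-0.9659)(-1) + (-0.2588)(11), (0.2588)(-1) + (-0.9659)(11)]ᵀ
= [-1.8809, -10.8837]ᵀ
Result: (-1.8809, -10.8837)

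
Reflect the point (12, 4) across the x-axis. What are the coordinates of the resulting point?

Reflection across x-axis: (12, 4) → (12, -4)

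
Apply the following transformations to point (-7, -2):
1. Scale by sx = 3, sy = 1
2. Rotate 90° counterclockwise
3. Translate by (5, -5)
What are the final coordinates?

Step 1: Scale → (-21, -2)
Step 2: Rotate 90° → (2, -21)
Step 3: Translate → (7, -26)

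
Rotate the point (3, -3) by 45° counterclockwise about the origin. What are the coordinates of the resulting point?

Rotation matrix for 45°: [[cos 45°, -sin 45°], [sin 45°, cos 45°]] ≈ [[0.707107, -0.707107], [0.707107, 0.707107]]
[[0.707107, -0.707107], [0.707107, 0.707107]] × [3, -3]ᵀ ≈ [4.2426, 0]ᵀ
Result: (4.2426, 0)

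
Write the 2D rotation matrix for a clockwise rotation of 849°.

Rotation matrix formula: [[cos θ, -sin θ], [sin θ, cos θ]]
A clockwise rotation by 849° is equivalent to a counterclockwise rotation by -849°.
For θ = -849°:
cos(-849°) = -0.6293
sin(-849°) = -0.7771
Result: [[-0.6293, 0.7771], [-0.7771, -0.6293]]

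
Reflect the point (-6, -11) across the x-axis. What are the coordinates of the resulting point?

Reflection across x-axis: (-6, -11) → (-6, 11)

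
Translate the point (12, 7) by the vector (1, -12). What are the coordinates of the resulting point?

Translation by (1, -12) (homogeneous matrix [[1, 0, 1], [0, 1, -12], [0, 0, 1]]):
x' = 12 + 1 = 13
y' = 7 + -12 = -5
Result: (13, -5)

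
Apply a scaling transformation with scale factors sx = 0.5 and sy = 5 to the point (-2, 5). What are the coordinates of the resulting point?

Scaling matrix:
[[0.50, 0], [0, 5]]
Result: (-2 × 0.5, 5 × 5) = (-1, 25)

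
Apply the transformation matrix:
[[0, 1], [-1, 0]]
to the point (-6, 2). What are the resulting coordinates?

Matrix multiplication:
[[0, 1], [-1, 0]] × [-6, 2]ᵀ
= [(0)(-6) + (1)(2), (-1)(-6) + (0)(2)]ᵀ
= [2, 6]ᵀ
Result: (2, 6)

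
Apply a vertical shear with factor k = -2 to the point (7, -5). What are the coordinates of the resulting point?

Shear matrix for vertical shear with factor k = -2:
[[1, 0], [-2, 1]]
Result: (7, -5) → (7, -19)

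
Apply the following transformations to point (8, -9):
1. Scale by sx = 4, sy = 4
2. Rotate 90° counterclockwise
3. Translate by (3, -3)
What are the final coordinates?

Step 1: Scale → (32, -36)
Step 2: Rotate 90° → (36, 32)
Step 3: Translate → (39, 29)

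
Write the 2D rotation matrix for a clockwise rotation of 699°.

Rotation matrix formula: [[cos θ, -sin θ], [sin θ, cos θ]]
A clockwise rotation by 699° is equivalent to a counterclockwise rotation by -699°.
For θ = -699°:
cos(-699°) = 0.9336
sin(-699°) = 0.3584
Result: [[0.9336, -0.3584], [0.3584, 0.9336]]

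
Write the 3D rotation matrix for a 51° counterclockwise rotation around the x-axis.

Rotation matrix for counterclockwise 51° around x-axis:
cos(51°) = 0.6293, sin(51°) = 0.7771
Result: [[1, 0, 0], [0, 0.6293, -0.7771], [0, 0.7771, 0.6293]]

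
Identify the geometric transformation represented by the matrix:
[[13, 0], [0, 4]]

This matrix represents: non-uniform scaling by sx = 13, sy = 4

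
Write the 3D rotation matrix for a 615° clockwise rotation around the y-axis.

Rotation matrix for clockwise 615° around y-axis:
A clockwise rotation by 615° is a counterclockwise rotation by -615°.
cos(-615°) = -0.2588, sin(-615°) = 0.9659
Result: [[-0.2588, 0, 0.9659], [0, 1, 0], [-0.9659, 0, -0.2588]]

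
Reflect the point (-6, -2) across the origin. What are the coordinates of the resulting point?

Reflection across origin: (-6, -2) → (6, 2)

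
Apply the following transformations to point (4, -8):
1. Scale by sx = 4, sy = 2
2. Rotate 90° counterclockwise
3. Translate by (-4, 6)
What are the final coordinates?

Step 1: Scale → (16, -16)
Step 2: Rotate 90° → (16, 16)
Step 3: Translate → (12, 22)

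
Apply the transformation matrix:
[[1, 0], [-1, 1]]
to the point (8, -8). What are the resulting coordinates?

Matrix multiplication:
[[1, 0], [-1, 1]] × [8, -8]ᵀ
= [(1)(8) + (0)(-8), (-1)(8) + (1)(-8)]ᵀ
= [8, -16]ᵀ
Result: (8, -16)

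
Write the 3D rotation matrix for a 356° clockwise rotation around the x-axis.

Rotation matrix for clockwise 356° around x-axis:
A clockwise rotation by 356° is a counterclockwise rotation by -356°.
cos(-356°) = 0.9976, sin(-356°) = 0.0698
Result: [[1, 0, 0], [0, 0.9976, -0.0698], [0, 0.0698, 0.9976]]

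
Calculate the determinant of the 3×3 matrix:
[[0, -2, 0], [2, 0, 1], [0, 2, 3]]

Expansion along first row:
det = 0·det([[0,1],[2,3]]) - -2·det([[2,1],[0,3]]) + 0·det([[2,0],[0,2]])
    = 0·(0·3 - 1·2) - -2·(2·3 - 1·0) + 0·(2·2 - 0·0)
    = 0·-2 - -2·6 + 0·4
    = 0 + 12 + 0 = 12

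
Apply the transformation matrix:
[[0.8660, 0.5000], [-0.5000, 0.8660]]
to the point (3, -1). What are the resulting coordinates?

Matrix multiplication:
[[0.8660, 0.5000], [-0.5000, 0.8660]] × [3, -1]ᵀ
= [(0.8660)(3) + (0.5000)(-1), (-0.5000)(3) + (0.8660)(-1)]ᵀ
= [2.0980, -2.3660]ᵀ
Result: (2.0980, -2.3660)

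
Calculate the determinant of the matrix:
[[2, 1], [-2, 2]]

For a 2×2 matrix [[a, b], [c, d]], det = ad - bc
det = (2)(2) - (1)(-2) = 4 - -2 = 6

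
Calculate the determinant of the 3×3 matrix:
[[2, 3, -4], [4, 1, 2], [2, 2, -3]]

Expansion along first row:
det = 2·det([[1,2],[2,-3]]) - 3·det([[4,2],[2,-3]]) + -4·det([[4,1],[2,2]])
    = 2·(1·-3 - 2·2) - 3·(4·-3 - 2·2) + -4·(4·2 - 1·2)
    = 2·-7 - 3·-16 + -4·6
    = -14 + 48 + -24 = 10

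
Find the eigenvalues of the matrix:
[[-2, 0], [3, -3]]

Characteristic equation: det(A - λI) = 0
λ² - (trace)λ + (det) = 0
trace = -2 + -3 = -5, det = (-2)(-3) - (0)(3) = 6
λ² - (-5)λ + (6) = 0
λ = (-5 ± √((-5)² - 4·(6))) / 2 = (-5 ± √1) / 2
Solving: λ = -3, -2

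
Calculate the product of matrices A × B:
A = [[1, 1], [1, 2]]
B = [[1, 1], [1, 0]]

Matrix multiplication:
C[0][0] = 1×1 + 1×1 = 2
C[0][1] = 1×1 + 1×0 = 1
C[1][0] = 1×1 + 2×1 = 3
C[1][1] = 1×1 + 2×0 = 1
Result: [[2, 1], [3, 1]]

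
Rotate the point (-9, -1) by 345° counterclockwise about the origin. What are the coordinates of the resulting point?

Rotation matrix for 345°: [[cos 345°, -sin 345°], [sin 345°, cos 345°]] ≈ [[0.965926, 0.258819], [-0.258819, 0.965926]]
[[0.965926, 0.258819], [-0.258819, 0.965926]] × [-9, -1]ᵀ ≈ [-8.9522, 1.3634]ᵀ
Result: (-8.9522, 1.3634)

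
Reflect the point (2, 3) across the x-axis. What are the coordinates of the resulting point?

Reflection across x-axis: (2, 3) → (2, -3)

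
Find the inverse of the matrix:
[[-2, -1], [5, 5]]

For [[a,b],[c,d]], inverse = (1/det)·[[d,-b],[-c,a]]
det = (-2)(5) - (-1)(5) = -10 - -5 = -5
Inverse = (1/-5)·[[5, 1], [-5, -2]]
= [[-1, -1/5], [1, 2/5]]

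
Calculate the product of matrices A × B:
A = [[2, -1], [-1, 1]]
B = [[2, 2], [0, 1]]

Matrix multiplication:
C[0][0] = 2×2 + -1×0 = 4
C[0][1] = 2×2 + -1×1 = 3
C[1][0] = -1×2 + 1×0 = -2
C[1][1] = -1×2 + 1×1 = -1
Result: [[4, 3], [-2, -1]]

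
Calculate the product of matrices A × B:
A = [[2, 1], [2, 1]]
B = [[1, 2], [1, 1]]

Matrix multiplication:
C[0][0] = 2×1 + 1×1 = 3
C[0][1] = 2×2 + 1×1 = 5
C[1][0] = 2×1 + 1×1 = 3
C[1][1] = 2×2 + 1×1 = 5
Result: [[3, 5], [3, 5]]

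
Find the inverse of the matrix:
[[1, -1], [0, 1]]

For [[a,b],[c,d]], inverse = (1/det)·[[d,-b],[-c,a]]
det = (1)(1) - (-1)(0) = 1 - 0 = 1
Inverse = [[1, 1], [0, 1]]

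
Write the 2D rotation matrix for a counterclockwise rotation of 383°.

Rotation matrix formula: [[cos θ, -sin θ], [sin θ, cos θ]]
For θ = 383°:
cos(383°) = 0.9205
sin(383°) = 0.3907
Result: [[0.9205, -0.3907], [0.3907, 0.9205]]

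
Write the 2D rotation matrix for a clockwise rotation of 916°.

Rotation matrix formula: [[cos θ, -sin θ], [sin θ, cos θ]]
A clockwise rotation by 916° is equivalent to a counterclockwise rotation by -916°.
For θ = -916°:
cos(-916°) = -0.9613
sin(-916°) = 0.2756
Result: [[-0.9613, -0.2756], [0.2756, -0.9613]]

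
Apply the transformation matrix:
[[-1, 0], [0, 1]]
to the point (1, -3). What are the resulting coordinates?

Matrix multiplication:
[[-1, 0], [0, 1]] × [1, -3]ᵀ
= [(-1)(1) + (0)(-3), (0)(1) + (1)(-3)]ᵀ
= [-1, -3]ᵀ
Result: (-1, -3)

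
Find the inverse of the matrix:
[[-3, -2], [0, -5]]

For [[a,b],[c,d]], inverse = (1/det)·[[d,-b],[-c,a]]
det = (-3)(-5) - (-2)(0) = 15 - 0 = 15
Inverse = (1/15)·[[-5, 2], [0, -3]]
= [[-1/3, 2/15], [0, -1/5]]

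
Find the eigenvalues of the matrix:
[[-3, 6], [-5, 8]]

Characteristic equation: det(A - λI) = 0
λ² - (trace)λ + (det) = 0
trace = -3 + 8 = 5, det = (-3)(8) - (6)(-5) = 6
λ² - (5)λ + (6) = 0
λ = (5 ± √((5)² - 4·(6))) / 2 = (5 ± √1) / 2
Solving: λ = 2, 3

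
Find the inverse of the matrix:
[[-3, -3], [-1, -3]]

For [[a,b],[c,d]], inverse = (1/det)·[[d,-b],[-c,a]]
det = (-3)(-3) - (-3)(-1) = 9 - 3 = 6
Inverse = (1/6)·[[-3, 3], [1, -3]]
= [[-1/2, 1/2], [1/6, -1/2]]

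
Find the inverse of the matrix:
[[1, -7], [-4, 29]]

For [[a,b],[c,d]], inverse = (1/det)·[[d,-b],[-c,a]]
det = (1)(29) - (-7)(-4) = 29 - 28 = 1
Inverse = [[29, 7], [4, 1]]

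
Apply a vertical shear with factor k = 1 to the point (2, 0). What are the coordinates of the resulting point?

Shear matrix for vertical shear with factor k = 1:
[[1, 0], [1, 1]]
Result: (2, 0) → (2, 2)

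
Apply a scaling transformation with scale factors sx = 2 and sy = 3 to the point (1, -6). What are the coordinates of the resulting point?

Scaling matrix:
[[2, 0], [0, 3]]
Result: (1 × 2, -6 × 3) = (2, -18)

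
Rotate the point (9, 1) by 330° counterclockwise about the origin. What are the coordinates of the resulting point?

Rotation matrix for 330°: [[cos 330°, -sin 330°], [sin 330°, cos 330°]] ≈ [[0.866025, 0.500000], [-0.500000, 0.866025]]
[[0.866025, 0.500000], [-0.500000, 0.866025]] × [9, 1]ᵀ ≈ [8.2942, -3.6340]ᵀ
Result: (8.2942, -3.6340)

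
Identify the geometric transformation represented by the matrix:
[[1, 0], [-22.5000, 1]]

This matrix represents: vertical shear with factor -22.5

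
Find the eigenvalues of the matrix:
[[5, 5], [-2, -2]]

Characteristic equation: det(A - λI) = 0
λ² - (trace)λ + (det) = 0
trace = 5 + -2 = 3, det = (5)(-2) - (5)(-2) = 0
λ² - (3)λ + (0) = 0
λ = (3 ± √((3)² - 4·(0))) / 2 = (3 ± √9) / 2
Solving: λ = 0, 3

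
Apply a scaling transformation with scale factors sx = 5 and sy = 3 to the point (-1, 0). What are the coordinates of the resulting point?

Scaling matrix:
[[5, 0], [0, 3]]
Result: (-1 × 5, 0 × 3) = (-5, 0)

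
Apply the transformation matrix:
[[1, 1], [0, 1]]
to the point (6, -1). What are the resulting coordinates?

Matrix multiplication:
[[1, 1], [0, 1]] × [6, -1]ᵀ
= [(1)(6) + (1)(-1), (0)(6) + (1)(-1)]ᵀ
= [5, -1]ᵀ
Result: (5, -1)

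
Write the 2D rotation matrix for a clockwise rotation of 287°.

Rotation matrix formula: [[cos θ, -sin θ], [sin θ, cos θ]]
A clockwise rotation by 287° is equivalent to a counterclockwise rotation by -287°.
For θ = -287°:
cos(-287°) = 0.2924
sin(-287°) = 0.9563
Result: [[0.2924, -0.9563], [0.9563, 0.2924]]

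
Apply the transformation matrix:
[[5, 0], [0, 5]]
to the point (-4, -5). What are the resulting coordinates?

Matrix multiplication:
[[5, 0], [0, 5]] × [-4, -5]ᵀ
= [(5)(-4) + (0)(-5), (0)(-4) + (5)(-5)]ᵀ
= [-20, -25]ᵀ
Result: (-20, -25)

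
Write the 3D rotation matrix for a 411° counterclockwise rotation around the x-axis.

Rotation matrix for counterclockwise 411° around x-axis:
cos(411°) = 0.6293, sin(411°) = 0.7771
Result: [[1, 0, 0], [0, 0.6293, -0.7771], [0, 0.7771, 0.6293]]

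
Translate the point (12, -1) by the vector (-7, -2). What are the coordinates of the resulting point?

Translation by (-7, -2) (homogeneous matrix [[1, 0, -7], [0, 1, -2], [0, 0, 1]]):
x' = 12 + -7 = 5
y' = -1 + -2 = -3
Result: (5, -3)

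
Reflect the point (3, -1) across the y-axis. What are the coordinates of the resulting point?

Reflection across y-axis: (3, -1) → (-3, -1)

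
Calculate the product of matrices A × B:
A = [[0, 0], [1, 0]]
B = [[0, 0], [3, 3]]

Matrix multiplication:
C[0][0] = 0×0 + 0×3 = 0
C[0][1] = 0×0 + 0×3 = 0
C[1][0] = 1×0 + 0×3 = 0
C[1][1] = 1×0 + 0×3 = 0
Result: [[0, 0], [0, 0]]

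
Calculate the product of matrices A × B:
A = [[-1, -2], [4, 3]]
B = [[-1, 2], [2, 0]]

Matrix multiplication:
C[0][0] = -1×-1 + -2×2 = -3
C[0][1] = -1×2 + -2×0 = -2
C[1][0] = 4×-1 + 3×2 = 2
C[1][1] = 4×2 + 3×0 = 8
Result: [[-3, -2], [2, 8]]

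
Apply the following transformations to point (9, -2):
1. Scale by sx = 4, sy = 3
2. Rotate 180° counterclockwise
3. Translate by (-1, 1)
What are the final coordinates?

Step 1: Scale → (36, -6)
Step 2: Rotate 180° → (-36, 6)
Step 3: Translate → (-37, 7)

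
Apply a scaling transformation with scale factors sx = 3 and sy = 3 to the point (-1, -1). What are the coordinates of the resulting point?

Scaling matrix:
[[3, 0], [0, 3]]
Result: (-1 × 3, -1 × 3) = (-3, -3)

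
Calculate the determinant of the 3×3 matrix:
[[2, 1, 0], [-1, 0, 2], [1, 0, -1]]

Expansion along first row:
det = 2·det([[0,2],[0,-1]]) - 1·det([[-1,2],[1,-1]]) + 0·det([[-1,0],[1,0]])
    = 2·(0·-1 - 2·0) - 1·(-1·-1 - 2·1) + 0·(-1·0 - 0·1)
    = 2·0 - 1·-1 + 0·0
    = 0 + 1 + 0 = 1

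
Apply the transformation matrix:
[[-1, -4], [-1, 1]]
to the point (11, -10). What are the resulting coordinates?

Matrix multiplication:
[[-1, -4], [-1, 1]] × [11, -10]ᵀ
= [(-1)(11) + (-4)(-10), (-1)(11) + (1)(-10)]ᵀ
= [29, -21]ᵀ
Result: (29, -21)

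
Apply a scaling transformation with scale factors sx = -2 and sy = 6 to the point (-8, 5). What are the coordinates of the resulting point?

Scaling matrix:
[[-2, 0], [0, 6]]
Result: (-8 × -2, 5 × 6) = (16, 30)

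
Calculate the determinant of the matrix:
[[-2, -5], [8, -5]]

For a 2×2 matrix [[a, b], [c, d]], det = ad - bc
det = (-2)(-5) - (-5)(8) = 10 - -40 = 50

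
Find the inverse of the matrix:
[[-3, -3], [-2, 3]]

For [[a,b],[c,d]], inverse = (1/det)·[[d,-b],[-c,a]]
det = (-3)(3) - (-3)(-2) = -9 - 6 = -15
Inverse = (1/-15)·[[3, 3], [2, -3]]
= [[-1/5, -1/5], [-2/15, 1/5]]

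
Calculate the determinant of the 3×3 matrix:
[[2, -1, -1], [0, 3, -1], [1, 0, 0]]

Expansion along first row:
det = 2·det([[3,-1],[0,0]]) - -1·det([[0,-1],[1,0]]) + -1·det([[0,3],[1,0]])
    = 2·(3·0 - -1·0) - -1·(0·0 - -1·1) + -1·(0·0 - 3·1)
    = 2·0 - -1·1 + -1·-3
    = 0 + 1 + 3 = 4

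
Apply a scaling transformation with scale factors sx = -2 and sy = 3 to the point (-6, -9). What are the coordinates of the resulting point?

Scaling matrix:
[[-2, 0], [0, 3]]
Result: (-6 × -2, -9 × 3) = (12, -27)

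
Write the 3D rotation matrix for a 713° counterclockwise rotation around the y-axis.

Rotation matrix for counterclockwise 713° around y-axis:
cos(713°) = 0.9925, sin(713°) = -0.1219
Result: [[0.9925, 0, -0.1219], [0, 1, 0], [0.1219, 0, 0.9925]]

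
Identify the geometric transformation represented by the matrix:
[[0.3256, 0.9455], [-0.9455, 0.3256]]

This matrix represents: rotation by 289° counterclockwise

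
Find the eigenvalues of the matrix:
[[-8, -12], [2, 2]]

Characteristic equation: det(A - λI) = 0
λ² - (trace)λ + (det) = 0
trace = -8 + 2 = -6, det = (-8)(2) - (-12)(2) = 8
λ² - (-6)λ + (8) = 0
λ = (-6 ± √((-6)² - 4·(8))) / 2 = (-6 ± √4) / 2
Solving: λ = -4, -2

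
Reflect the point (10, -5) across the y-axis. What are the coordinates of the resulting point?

Reflection across y-axis: (10, -5) → (-10, -5)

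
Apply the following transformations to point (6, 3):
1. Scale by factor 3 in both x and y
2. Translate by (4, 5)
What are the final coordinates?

Step 1: Scale (6, 3) by 3 → (18, 9)
Step 2: Translate by (4, 5) → (22, 14)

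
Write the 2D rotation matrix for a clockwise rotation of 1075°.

Rotation matrix formula: [[cos θ, -sin θ], [sin θ, cos θ]]
A clockwise rotation by 1075° is equivalent to a counterclockwise rotation by -1075°.
For θ = -1075°:
cos(-1075°) = 0.9962
sin(-1075°) = 0.0872
Result: [[0.9962, -0.0872], [0.0872, 0.9962]]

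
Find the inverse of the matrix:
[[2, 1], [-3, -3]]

For [[a,b],[c,d]], inverse = (1/det)·[[d,-b],[-c,a]]
det = (2)(-3) - (1)(-3) = -6 - -3 = -3
Inverse = (1/-3)·[[-3, -1], [3, 2]]
= [[1, 1/3], [-1, -2/3]]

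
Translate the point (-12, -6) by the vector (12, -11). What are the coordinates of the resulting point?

Translation by (12, -11) (homogeneous matrix [[1, 0, 12], [0, 1, -11], [0, 0, 1]]):
x' = -12 + 12 = 0
y' = -6 + -11 = -17
Result: (0, -17)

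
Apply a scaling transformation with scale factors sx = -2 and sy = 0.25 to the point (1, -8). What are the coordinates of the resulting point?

Scaling matrix:
[[-2, 0], [0, 0.25]]
Result: (1 × -2, -8 × 0.25) = (-2, -2)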